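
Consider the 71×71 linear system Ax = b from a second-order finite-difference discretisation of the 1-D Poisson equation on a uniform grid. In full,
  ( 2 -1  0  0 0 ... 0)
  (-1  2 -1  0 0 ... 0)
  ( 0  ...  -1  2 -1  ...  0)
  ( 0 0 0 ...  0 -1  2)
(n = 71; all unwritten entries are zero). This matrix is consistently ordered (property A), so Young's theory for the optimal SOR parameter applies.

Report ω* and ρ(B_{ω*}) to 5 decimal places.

ω* = 1.91641, ρ_SOR = 0.91641

[ρ_J] n=71: ρ(B_J) = cos(π/(n+1)) = cos(π/72) = 0.99905.
1 − cos²(π/72) = sin²(π/72) ⇒ √(1−ρ_J²) = sin(π/72) = 0.043619.
ω* = 2/(1 + 0.043619) = 2/1.043619 = 1.91641.
ρ_SOR = ω* − 1 ≈ 0.91641.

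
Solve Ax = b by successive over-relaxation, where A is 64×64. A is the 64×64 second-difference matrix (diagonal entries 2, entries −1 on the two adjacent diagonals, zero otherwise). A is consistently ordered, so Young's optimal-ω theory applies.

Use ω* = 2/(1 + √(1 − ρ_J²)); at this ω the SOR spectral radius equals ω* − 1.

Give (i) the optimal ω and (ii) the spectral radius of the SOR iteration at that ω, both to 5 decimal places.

ω* = 1.90783, ρ_SOR = 0.90783

½·tridiag(1,0,1) at n=64: λ_k = cos(kπ/65); max |λ| at k=1 ⇒ ρ_J = cos(π/65) ≈ 0.99883.
1 − cos²(π/65) = sin²(π/65) ⇒ √(1−ρ_J²) = sin(π/65) = 0.048313.
ω* = 2/(1+0.048313) = 1.90783
Hence ρ(B_{ω*}) = 1.90783 − 1 = 0.90783.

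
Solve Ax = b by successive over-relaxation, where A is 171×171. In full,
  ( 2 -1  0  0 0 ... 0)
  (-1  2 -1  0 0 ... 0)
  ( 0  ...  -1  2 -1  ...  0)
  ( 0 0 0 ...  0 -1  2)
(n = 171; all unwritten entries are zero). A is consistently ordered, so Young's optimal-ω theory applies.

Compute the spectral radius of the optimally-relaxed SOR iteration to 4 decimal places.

n=171: λ(B_J) = 1 − λ(A)/2 = cos(kπ/172); k=1 gives ρ_J = 0.9998.
root = sin(π/172) = 0.01826  (since 1−cos² = sin²).
ω* = 2/(1+0.01826) = 1.9641
[ρ_SOR] ω* − 1 = 0.9641.

ρ_SOR = 0.9641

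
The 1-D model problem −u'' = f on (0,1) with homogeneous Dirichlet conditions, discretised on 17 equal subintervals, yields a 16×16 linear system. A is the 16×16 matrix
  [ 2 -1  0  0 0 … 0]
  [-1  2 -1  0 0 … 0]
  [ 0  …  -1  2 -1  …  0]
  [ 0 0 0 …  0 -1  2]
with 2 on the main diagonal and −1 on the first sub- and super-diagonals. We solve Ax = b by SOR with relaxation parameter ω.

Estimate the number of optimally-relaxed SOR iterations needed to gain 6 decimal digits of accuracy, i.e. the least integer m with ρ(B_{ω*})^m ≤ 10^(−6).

B_J for the 16×16 system has eigenvalues cos(kπ/17); ρ_J = cos(π/17) = 0.9829731.
√(1−ρ_J²) simplifies to sin(π/17) = 0.1837495.
Then 2/(1+√(1−ρ_J²)) = 2/(1+0.1837495); ω* = 2/1.1837495 = 1.6895466.
and ρ(B_{ω*}) = 1.6895466 − 1 = 0.6895466.
m ≥ 6·ln10 / (−ln 0.6895466) = 37.166; smallest integer m = 38.

m = 38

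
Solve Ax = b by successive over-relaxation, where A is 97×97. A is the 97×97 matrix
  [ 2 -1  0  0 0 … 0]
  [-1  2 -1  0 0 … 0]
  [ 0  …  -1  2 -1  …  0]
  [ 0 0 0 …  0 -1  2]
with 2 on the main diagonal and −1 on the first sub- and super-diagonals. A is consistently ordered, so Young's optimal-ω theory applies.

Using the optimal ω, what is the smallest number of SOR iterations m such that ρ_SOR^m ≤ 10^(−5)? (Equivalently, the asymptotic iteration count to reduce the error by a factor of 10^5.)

With n=97, ρ(Jacobi) = cos(π/98) = 0.9994862.
√(1−ρ_J²) simplifies to sin(π/98) = 0.0320516.
ω* = 2/(1 + 0.0320516) = 2/1.0320516 = 1.9378876.
At ω = 1.9378876 every |λ(B_ω)| = ω−1, so ρ_SOR = 0.9378876.
Need (0.9378876)^m ≤ 10^(−5): m ≥ 5·ln10/|ln 0.9378876| = 11.5129/0.0641252 = 179.538 ⇒ m = 180.

m = 180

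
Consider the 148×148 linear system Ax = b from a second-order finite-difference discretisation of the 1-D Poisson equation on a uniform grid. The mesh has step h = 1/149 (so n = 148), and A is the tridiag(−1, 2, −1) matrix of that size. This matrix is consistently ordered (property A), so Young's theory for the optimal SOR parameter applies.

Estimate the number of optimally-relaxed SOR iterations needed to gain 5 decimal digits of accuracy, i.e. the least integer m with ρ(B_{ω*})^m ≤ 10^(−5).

[ρ_J] n=148: ρ(B_J) = cos(π/(n+1)) = cos(π/149) = 0.9997777.
1 − cos²(π/149) = sin²(π/149) ⇒ √(1−ρ_J²) = sin(π/149) = 0.0210830.
ω* = 2 / (1 + 0.0210830) = 2 / 1.0210830 ≈ 1.9587046.
and ρ(B_{ω*}) = 1.9587046 − 1 = 0.9587046.
(0.9587046)^m ≤ 10^{−5}  ⇒  m·ln(0.9587046) ≤ −5·ln10  ⇒  m ≥ 272.997  ⇒  m = 273

m = 273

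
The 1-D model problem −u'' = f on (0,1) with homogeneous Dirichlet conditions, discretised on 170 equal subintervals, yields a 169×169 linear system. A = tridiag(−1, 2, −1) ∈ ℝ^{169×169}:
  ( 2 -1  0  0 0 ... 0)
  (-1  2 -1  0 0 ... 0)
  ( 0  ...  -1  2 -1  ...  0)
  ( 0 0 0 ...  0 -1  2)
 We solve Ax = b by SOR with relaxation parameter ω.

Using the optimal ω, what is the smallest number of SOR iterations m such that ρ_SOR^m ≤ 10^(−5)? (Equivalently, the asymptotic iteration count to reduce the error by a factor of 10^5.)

m = 312

spectrum of D⁻¹(L+U) = {cos(kπ/170) : 1≤k≤169}; ρ_J = cos(π/170) = 0.9998293.
√(1 − cos²(π/170)) = sin(π/170) ≈ 0.0184789.
ω* = 2 / (1 + 0.0184789) = 2 / 1.0184789 ≈ 1.9637127.
and ρ(B_{ω*}) = 1.9637127 − 1 = 0.9637127.
(0.9637127)^m ≤ 10^{−5}  ⇒  m·ln(0.9637127) ≤ −5·ln10  ⇒  m ≥ 311.479  ⇒  m = 312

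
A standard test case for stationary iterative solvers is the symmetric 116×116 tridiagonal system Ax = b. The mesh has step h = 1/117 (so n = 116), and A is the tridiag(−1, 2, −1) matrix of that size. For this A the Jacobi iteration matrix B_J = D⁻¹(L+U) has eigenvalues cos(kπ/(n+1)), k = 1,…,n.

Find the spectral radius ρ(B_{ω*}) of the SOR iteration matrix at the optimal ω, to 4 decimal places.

ρ_J = max_k |cos(kπ/117)| = cos(π/117) = 0.9996
√(1 − cos²(π/117)) = sin(π/117) ≈ 0.02685.
Young: ω* = 2/(1+√(1−ρ_J²)) = 2/(1+0.02685) = 2/1.02685 = 1.9477.
ρ_SOR = ω* − 1 ≈ 0.9477.

ρ_SOR = 0.9477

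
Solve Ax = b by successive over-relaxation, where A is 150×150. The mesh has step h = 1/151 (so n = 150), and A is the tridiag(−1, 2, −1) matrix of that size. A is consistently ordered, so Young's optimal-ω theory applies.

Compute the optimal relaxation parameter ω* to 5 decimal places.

ω* = 1.95924

B_J for the 150×150 system has eigenvalues cos(kπ/151); ρ_J = cos(π/151) = 0.99978.
1 − cos²(π/151) = sin²(π/151) ⇒ √(1−ρ_J²) = sin(π/151) = 0.020804.
ω* = 2/(1+0.020804) = 1.95924
ρ_SOR = ω* − 1 = 1.95924 − 1 = 0.95924.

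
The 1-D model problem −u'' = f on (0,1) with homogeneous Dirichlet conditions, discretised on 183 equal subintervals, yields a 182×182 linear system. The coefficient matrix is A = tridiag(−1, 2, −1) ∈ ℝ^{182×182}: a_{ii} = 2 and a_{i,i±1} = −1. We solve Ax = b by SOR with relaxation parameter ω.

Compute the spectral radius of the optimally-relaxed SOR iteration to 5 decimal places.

ρ_SOR = 0.96625

[ρ_J] n=182: ρ(B_J) = cos(π/(n+1)) = cos(π/183) = 0.99985.
√(1−ρ_J²) simplifies to sin(π/183) = 0.017166.
ω* = 2/(1+0.017166) = 1.96625
Hence ρ(B_{ω*}) = 1.96625 − 1 = 0.96625.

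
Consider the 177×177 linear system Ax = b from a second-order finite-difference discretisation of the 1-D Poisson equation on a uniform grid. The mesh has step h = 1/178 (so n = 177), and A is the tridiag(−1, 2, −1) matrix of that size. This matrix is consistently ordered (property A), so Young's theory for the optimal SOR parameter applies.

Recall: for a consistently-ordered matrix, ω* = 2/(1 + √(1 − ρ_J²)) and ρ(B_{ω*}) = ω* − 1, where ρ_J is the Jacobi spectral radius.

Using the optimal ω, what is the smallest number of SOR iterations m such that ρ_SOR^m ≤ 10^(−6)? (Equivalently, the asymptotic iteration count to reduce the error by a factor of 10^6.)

m = 392

½·tridiag(1,0,1) at n=177: λ_k = cos(kπ/178); max |λ| at k=1 ⇒ ρ_J = cos(π/178) ≈ 0.9998443.
√(1−ρ_J²) simplifies to sin(π/178) = 0.0176485.
ω* = 2/(1+0.0176485) = 1.9653151
and ρ(B_{ω*}) = 1.9653151 − 1 = 0.9653151.
6·ln10 = 13.8155; −ln(0.9653151) = 0.0353007; m = ⌈13.8155/0.0353007⌉ = ⌈391.366⌉ = 392.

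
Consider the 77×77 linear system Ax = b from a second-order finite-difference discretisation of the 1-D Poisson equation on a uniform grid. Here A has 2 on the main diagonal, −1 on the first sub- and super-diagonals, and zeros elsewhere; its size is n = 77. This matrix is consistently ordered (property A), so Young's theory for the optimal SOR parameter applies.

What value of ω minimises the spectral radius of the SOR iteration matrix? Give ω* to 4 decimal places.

½·tridiag(1,0,1) at n=77: λ_k = cos(kπ/78); max |λ| at k=1 ⇒ ρ_J = cos(π/78) ≈ 0.9992.
√(1−ρ_J²) = |sin(π/78)| = 0.04027
So ω* = 2/1.04027 = 1.9226 (Young).
ρ_SOR = ω* − 1 = 1.9226 − 1 = 0.9226.

ω* = 1.9226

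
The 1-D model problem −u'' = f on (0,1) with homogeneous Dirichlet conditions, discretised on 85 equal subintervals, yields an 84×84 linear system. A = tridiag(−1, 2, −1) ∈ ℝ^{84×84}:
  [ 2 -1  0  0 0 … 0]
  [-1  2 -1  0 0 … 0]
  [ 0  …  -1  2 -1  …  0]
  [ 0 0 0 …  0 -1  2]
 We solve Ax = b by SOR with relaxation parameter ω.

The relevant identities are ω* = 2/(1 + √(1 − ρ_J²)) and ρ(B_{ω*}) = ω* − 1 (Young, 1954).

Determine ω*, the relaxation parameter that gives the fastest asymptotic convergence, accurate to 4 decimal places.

ω* = 1.9287

B_J for the 84×84 system has eigenvalues cos(kπ/85); ρ_J = cos(π/85) = 0.9993.
root = sin(π/85) = 0.03695  (since 1−cos² = sin²).
ω* = 2 / (1 + 0.03695) = 2 / 1.03695 ≈ 1.9287.
ρ(B_{ω*}) = ω*−1 = 0.9287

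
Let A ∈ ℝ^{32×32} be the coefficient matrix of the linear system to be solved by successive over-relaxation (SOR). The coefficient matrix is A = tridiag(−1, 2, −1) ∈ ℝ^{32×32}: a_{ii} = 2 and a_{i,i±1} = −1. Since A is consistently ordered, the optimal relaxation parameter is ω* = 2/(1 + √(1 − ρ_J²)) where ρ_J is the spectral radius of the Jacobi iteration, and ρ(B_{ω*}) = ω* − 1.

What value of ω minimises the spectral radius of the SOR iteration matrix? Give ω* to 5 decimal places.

ω* = 1.82639

n=32: λ(B_J) = 1 − λ(A)/2 = cos(kπ/33); k=1 gives ρ_J = 0.99547.
√(1−ρ_J²) simplifies to sin(π/33) = 0.095056.
Then 2/(1+√(1−ρ_J²)) = 2/(1+0.095056); ω* = 2/1.095056 = 1.82639.
At ω = 1.82639 every |λ(B_ω)| = ω−1, so ρ_SOR = 0.82639.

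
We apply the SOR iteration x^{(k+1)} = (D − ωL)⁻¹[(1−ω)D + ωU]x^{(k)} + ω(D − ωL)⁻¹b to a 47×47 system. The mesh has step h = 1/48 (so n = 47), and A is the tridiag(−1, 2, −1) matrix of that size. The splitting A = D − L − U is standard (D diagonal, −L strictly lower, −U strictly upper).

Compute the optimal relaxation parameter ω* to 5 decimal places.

B_J for the 47×47 system has eigenvalues cos(kπ/48); ρ_J = cos(π/48) = 0.99786.
1 − cos²(π/48) = sin²(π/48) ⇒ √(1−ρ_J²) = sin(π/48) = 0.065403.
[ω*] 2 ÷ (1 + 0.065403) = 2 ÷ 1.065403 = 1.87722.
At ω = 1.87722 every |λ(B_ω)| = ω−1, so ρ_SOR = 0.87722.

ω* = 1.87722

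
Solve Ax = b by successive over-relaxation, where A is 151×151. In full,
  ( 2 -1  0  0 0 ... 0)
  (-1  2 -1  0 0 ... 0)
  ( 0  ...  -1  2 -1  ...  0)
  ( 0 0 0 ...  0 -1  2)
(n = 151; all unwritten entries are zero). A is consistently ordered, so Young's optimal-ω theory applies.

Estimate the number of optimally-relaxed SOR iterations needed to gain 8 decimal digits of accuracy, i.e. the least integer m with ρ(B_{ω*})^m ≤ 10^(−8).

m = 446

spectrum of D⁻¹(L+U) = {cos(kπ/152) : 1≤k≤151}; ρ_J = cos(π/152) = 0.9997864.
√(1−ρ_J²) = |sin(π/152)| = 0.0206669
ω* = 2/(1+0.0206669) = 1.9595031
ρ(B_{ω*}) = ω*−1 = 0.9595031
Need (0.9595031)^m ≤ 10^(−8): m ≥ 8·ln10/|ln 0.9595031| = 18.4207/0.0413397 = 445.593 ⇒ m = 446.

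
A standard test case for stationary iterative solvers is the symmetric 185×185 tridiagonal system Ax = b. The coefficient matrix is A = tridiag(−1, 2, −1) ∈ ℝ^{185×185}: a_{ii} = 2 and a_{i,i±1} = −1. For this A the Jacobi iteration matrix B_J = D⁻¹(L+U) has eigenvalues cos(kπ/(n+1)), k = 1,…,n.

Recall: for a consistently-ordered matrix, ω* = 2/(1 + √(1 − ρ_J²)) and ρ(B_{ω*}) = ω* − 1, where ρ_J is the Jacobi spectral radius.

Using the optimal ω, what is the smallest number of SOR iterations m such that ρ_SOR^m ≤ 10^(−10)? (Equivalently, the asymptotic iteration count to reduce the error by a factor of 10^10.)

m = 682

½·tridiag(1,0,1) at n=185: λ_k = cos(kπ/186); max |λ| at k=1 ⇒ ρ_J = cos(π/186) ≈ 0.9998574.
√(1−ρ_J²) simplifies to sin(π/186) = 0.0168895.
So ω* = 2/1.0168895 = 1.9667820 (Young).
ρ_SOR = ω* − 1 = 1.9667820 − 1 = 0.9667820.
10·ln10 = 23.0259; −ln(0.9667820) = 0.0337822; m = ⌈23.0259/0.0337822⌉ = ⌈681.599⌉ = 682.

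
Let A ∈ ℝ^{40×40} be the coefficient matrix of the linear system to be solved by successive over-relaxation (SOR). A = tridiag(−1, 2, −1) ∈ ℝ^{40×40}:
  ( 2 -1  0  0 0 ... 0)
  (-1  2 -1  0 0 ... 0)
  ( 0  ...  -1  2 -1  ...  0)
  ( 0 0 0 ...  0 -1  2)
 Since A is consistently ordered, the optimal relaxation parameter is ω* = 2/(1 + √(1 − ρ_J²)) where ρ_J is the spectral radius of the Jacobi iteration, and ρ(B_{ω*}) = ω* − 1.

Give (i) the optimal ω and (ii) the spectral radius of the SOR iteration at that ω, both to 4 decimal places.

ρ_J = max_k |cos(kπ/41)| = cos(π/41) = 0.9971
√(1−ρ_J²) simplifies to sin(π/41) = 0.07655.
So ω* = 2/1.07655 = 1.8578 (Young).
ρ_SOR = ω* − 1 = 1.8578 − 1 = 0.8578.

ω* = 1.8578, ρ_SOR = 0.8578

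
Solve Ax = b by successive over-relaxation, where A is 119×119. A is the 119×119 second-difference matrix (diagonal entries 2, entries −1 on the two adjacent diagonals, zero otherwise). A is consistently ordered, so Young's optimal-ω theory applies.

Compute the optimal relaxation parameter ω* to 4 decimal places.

½·tridiag(1,0,1) at n=119: λ_k = cos(kπ/120); max |λ| at k=1 ⇒ ρ_J = cos(π/120) ≈ 0.9997.
√(1−ρ_J²) = |sin(π/120)| = 0.02618
ω* = 2/(1 + 0.02618) = 2/1.02618 = 1.9490.
ρ_SOR = ω* − 1 ≈ 0.9490.

ω* = 1.9490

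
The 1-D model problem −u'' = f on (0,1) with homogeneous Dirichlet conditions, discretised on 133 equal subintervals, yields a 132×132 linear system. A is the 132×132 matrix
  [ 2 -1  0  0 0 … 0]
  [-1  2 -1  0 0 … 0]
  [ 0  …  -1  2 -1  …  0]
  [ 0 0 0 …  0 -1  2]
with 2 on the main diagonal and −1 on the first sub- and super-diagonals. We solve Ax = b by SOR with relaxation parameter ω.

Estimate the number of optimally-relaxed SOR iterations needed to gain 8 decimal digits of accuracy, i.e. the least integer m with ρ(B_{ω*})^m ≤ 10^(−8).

spectrum of D⁻¹(L+U) = {cos(kπ/133) : 1≤k≤132}; ρ_J = cos(π/133) = 0.9997210.
1 − cos²(π/133) = sin²(π/133) ⇒ √(1−ρ_J²) = sin(π/133) = 0.0236188.
ω* = 2 / (1 + 0.0236188) = 2 / 1.0236188 ≈ 1.9538524.
ρ_SOR = ω* − 1 = 1.9538524 − 1 = 0.9538524.
ρ_SOR^m ≤ 10^(−8) ⇔ m ≥ 8·ln10/(−ln 0.9538524) = 18.4207/0.0472463 = 389.887; m = ⌈389.887⌉ = 390.

m = 390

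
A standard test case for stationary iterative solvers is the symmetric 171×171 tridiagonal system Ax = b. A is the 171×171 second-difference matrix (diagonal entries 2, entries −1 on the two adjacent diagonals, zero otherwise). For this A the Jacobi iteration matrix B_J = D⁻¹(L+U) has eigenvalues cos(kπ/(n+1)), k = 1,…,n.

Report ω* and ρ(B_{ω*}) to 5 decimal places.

½·tridiag(1,0,1) at n=171: λ_k = cos(kπ/172); max |λ| at k=1 ⇒ ρ_J = cos(π/172) ≈ 0.99983.
√(1 − cos²(π/172)) = sin(π/172) ≈ 0.018264.
So ω* = 2/1.018264 = 1.96413 (Young).
ρ_SOR = ω* − 1 ≈ 0.96413.

ω* = 1.96413, ρ_SOR = 0.96413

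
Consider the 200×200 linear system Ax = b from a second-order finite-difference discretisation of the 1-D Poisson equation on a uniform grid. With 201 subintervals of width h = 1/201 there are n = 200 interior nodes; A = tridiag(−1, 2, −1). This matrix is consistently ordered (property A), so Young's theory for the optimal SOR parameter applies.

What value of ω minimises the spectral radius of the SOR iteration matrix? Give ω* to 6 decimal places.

ω* = 1.969223

[ρ_J] n=200: ρ(B_J) = cos(π/(n+1)) = cos(π/201) = 0.999878.
√(1−ρ_J²) simplifies to sin(π/201) = 0.0156292.
ω* = 2/(1 + 0.0156292) = 2/1.0156292 = 1.969223.
At ω = 1.969223 every |λ(B_ω)| = ω−1, so ρ_SOR = 0.969223.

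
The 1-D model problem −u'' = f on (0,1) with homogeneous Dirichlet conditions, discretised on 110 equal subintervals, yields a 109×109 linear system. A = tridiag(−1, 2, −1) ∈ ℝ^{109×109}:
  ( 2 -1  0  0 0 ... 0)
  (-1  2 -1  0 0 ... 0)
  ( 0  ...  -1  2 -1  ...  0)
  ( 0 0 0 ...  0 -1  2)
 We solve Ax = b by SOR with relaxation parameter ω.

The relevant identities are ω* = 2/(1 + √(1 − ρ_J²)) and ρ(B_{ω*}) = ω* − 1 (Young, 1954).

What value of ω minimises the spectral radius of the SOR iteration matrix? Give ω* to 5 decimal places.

ω* = 1.94447

spectrum of D⁻¹(L+U) = {cos(kπ/110) : 1≤k≤109}; ρ_J = cos(π/110) = 0.99959.
√(1−ρ_J²) = |sin(π/110)| = 0.028556
ω* = 2/(1 + 0.028556) = 2/1.028556 = 1.94447.
ρ_SOR = ω* − 1 ≈ 0.94447.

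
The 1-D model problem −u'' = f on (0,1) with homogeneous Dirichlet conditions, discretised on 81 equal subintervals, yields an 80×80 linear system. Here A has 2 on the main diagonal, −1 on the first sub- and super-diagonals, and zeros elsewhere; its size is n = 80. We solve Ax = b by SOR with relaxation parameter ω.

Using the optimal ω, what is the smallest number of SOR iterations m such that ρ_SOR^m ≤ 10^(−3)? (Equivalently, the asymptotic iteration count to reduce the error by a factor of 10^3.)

spectrum of D⁻¹(L+U) = {cos(kπ/81) : 1≤k≤80}; ρ_J = cos(π/81) = 0.9992480.
√(1−ρ_J²) = |sin(π/81)| = 0.0387754
Young: ω* = 2/(1+√(1−ρ_J²)) = 2/(1+0.0387754) = 2/1.0387754 = 1.9253440.
ρ_SOR = ω* − 1 ≈ 0.9253440.
ρ_SOR^m ≤ 10^(−3) ⇔ m ≥ 3·ln10/(−ln 0.9253440) = 6.90776/0.0775897 = 89.029; m = ⌈89.029⌉ = 90.

m = 90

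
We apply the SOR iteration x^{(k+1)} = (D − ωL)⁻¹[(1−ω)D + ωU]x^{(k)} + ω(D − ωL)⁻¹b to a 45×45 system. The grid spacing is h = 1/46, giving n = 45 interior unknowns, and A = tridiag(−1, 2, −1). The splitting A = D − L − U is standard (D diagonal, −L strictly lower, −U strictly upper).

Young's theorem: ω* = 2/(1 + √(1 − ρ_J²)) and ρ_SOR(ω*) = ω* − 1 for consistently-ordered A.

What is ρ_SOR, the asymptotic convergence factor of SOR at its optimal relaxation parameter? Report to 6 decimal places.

n=45: λ(B_J) = 1 − λ(A)/2 = cos(kπ/46); k=1 gives ρ_J = 0.997669.
root = sin(π/46) = 0.0682424  (since 1−cos² = sin²).
ω* = 2/(1+0.0682424) = 1.872234
and ρ(B_{ω*}) = 1.872234 − 1 = 0.872234.

ρ_SOR = 0.872234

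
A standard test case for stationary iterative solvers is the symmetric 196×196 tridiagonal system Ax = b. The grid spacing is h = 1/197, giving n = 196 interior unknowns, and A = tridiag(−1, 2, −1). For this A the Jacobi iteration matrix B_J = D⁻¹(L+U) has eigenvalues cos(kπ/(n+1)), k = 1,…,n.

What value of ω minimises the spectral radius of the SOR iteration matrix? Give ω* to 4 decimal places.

ω* = 1.9686

n=196: λ(B_J) = 1 − λ(A)/2 = cos(kπ/197); k=1 gives ρ_J = 0.9999.
1 − cos²(π/197) = sin²(π/197) ⇒ √(1−ρ_J²) = sin(π/197) = 0.01595.
ω* = 2/(1 + 0.01595) = 2/1.01595 = 1.9686.
At ω = 1.9686 every |λ(B_ω)| = ω−1, so ρ_SOR = 0.9686.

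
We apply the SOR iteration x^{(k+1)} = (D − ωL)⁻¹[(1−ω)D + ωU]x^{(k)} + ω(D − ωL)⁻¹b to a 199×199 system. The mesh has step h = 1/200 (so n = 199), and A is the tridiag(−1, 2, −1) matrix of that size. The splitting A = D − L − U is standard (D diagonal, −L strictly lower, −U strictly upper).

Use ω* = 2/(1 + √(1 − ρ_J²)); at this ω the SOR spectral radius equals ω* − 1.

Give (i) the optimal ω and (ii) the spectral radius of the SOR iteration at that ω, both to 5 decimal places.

ω* = 1.96907, ρ_SOR = 0.96907

½·tridiag(1,0,1) at n=199: λ_k = cos(kπ/200); max |λ| at k=1 ⇒ ρ_J = cos(π/200) ≈ 0.99988.
√(1 − cos²(π/200)) = sin(π/200) ≈ 0.015707.
So ω* = 2/1.015707 = 1.96907 (Young).
Hence ρ(B_{ω*}) = 1.96907 − 1 = 0.96907.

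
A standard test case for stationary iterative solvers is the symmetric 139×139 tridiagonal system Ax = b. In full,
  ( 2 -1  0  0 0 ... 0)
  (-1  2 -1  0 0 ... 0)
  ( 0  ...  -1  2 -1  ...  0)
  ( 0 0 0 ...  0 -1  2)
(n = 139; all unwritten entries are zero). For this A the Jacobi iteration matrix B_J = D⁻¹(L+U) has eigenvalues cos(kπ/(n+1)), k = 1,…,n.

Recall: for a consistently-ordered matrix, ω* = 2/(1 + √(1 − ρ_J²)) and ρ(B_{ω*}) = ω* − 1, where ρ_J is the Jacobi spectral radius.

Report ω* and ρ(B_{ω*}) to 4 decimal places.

n=139: λ(B_J) = 1 − λ(A)/2 = cos(kπ/140); k=1 gives ρ_J = 0.9997.
1 − cos²(π/140) = sin²(π/140) ⇒ √(1−ρ_J²) = sin(π/140) = 0.02244.
Young: ω* = 2/(1+√(1−ρ_J²)) = 2/(1+0.02244) = 2/1.02244 = 1.9561.
Hence ρ(B_{ω*}) = 1.9561 − 1 = 0.9561.

ω* = 1.9561, ρ_SOR = 0.9561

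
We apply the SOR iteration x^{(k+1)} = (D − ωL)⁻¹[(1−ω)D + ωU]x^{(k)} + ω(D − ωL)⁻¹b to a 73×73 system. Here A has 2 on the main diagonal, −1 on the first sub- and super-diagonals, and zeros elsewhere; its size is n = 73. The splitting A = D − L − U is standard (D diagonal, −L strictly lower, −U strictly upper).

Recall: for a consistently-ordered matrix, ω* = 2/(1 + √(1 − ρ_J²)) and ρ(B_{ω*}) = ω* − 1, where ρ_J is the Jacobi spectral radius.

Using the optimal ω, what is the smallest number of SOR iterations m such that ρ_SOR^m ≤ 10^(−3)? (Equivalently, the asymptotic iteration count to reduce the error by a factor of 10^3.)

m = 82

ρ_J = max_k |cos(kπ/74)| = cos(π/74) = 0.9990990
1 − cos²(π/74) = sin²(π/74) ⇒ √(1−ρ_J²) = sin(π/74) = 0.0424412.
ω* = 2/(1+0.0424412) = 1.9185734
ρ_SOR = ω* − 1 ≈ 0.9185734.
ρ_SOR^m ≤ 10^(−3) ⇔ m ≥ 3·ln10/(−ln 0.9185734) = 6.90776/0.0849335 = 81.331; m = ⌈81.331⌉ = 82.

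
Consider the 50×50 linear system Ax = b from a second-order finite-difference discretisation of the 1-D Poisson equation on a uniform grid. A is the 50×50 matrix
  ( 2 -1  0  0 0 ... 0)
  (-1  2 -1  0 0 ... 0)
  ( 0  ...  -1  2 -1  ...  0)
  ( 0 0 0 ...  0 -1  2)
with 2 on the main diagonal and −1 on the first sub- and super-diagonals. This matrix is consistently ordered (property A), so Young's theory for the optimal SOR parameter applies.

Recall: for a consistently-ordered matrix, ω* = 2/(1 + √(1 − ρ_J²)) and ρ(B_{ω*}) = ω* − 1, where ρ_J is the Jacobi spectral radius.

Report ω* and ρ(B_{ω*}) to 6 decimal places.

ω* = 1.884018, ρ_SOR = 0.884018

[ρ_J] n=50: ρ(B_J) = cos(π/(n+1)) = cos(π/51) = 0.998103.
√(1−ρ_J²) = |sin(π/51)| = 0.0615609
Then 2/(1+√(1−ρ_J²)) = 2/(1+0.0615609); ω* = 2/1.0615609 = 1.884018.
At ω = 1.884018 every |λ(B_ω)| = ω−1, so ρ_SOR = 0.884018.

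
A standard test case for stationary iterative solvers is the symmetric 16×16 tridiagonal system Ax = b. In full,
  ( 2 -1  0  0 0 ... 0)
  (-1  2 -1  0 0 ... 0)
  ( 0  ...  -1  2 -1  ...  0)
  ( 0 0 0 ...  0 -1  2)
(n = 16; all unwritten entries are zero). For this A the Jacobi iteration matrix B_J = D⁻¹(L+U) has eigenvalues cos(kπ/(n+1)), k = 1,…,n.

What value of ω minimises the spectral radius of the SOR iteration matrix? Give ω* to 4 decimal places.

ω* = 1.6895

½·tridiag(1,0,1) at n=16: λ_k = cos(kπ/17); max |λ| at k=1 ⇒ ρ_J = cos(π/17) ≈ 0.9830.
√(1 − cos²(π/17)) = sin(π/17) ≈ 0.18375.
So ω* = 2/1.18375 = 1.6895 (Young).
Hence ρ(B_{ω*}) = 1.6895 − 1 = 0.6895.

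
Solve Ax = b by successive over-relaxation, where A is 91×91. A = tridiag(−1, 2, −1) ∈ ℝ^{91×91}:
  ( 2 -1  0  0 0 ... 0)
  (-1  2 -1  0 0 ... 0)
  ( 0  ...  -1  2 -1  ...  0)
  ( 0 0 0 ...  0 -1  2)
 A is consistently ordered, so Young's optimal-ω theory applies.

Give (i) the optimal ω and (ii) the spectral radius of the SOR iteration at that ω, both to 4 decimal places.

ω* = 1.9340, ρ_SOR = 0.9340

[ρ_J] n=91: ρ(B_J) = cos(π/(n+1)) = cos(π/92) = 0.9994.
root = sin(π/92) = 0.03414  (since 1−cos² = sin²).
[ω*] 2 ÷ (1 + 0.03414) = 2 ÷ 1.03414 = 1.9340.
ρ(B_{ω*}) = ω*−1 = 0.9340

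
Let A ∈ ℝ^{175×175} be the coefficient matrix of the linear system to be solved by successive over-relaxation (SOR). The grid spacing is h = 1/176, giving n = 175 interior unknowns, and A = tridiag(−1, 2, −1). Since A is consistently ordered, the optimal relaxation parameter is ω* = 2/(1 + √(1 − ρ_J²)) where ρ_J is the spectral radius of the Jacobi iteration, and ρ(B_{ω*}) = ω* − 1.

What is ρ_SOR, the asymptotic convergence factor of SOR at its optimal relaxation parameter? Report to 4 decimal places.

ρ_SOR = 0.9649

spectrum of D⁻¹(L+U) = {cos(kπ/176) : 1≤k≤175}; ρ_J = cos(π/176) = 0.9998.
1 − cos²(π/176) = sin²(π/176) ⇒ √(1−ρ_J²) = sin(π/176) = 0.01785.
So ω* = 2/1.01785 = 1.9649 (Young).
At ω = 1.9649 every |λ(B_ω)| = ω−1, so ρ_SOR = 0.9649.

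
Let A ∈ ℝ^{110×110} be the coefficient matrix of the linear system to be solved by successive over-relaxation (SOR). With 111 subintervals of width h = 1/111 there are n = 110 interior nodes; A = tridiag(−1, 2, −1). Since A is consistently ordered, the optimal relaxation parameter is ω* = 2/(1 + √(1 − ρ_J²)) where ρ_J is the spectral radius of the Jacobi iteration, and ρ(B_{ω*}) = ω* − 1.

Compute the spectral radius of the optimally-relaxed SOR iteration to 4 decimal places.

With n=110, ρ(Jacobi) = cos(π/111) = 0.9996.
√(1 − cos²(π/111)) = sin(π/111) ≈ 0.02830.
ω* = 2/(1+0.02830) = 1.9450
[ρ_SOR] ω* − 1 = 0.9450.

ρ_SOR = 0.9450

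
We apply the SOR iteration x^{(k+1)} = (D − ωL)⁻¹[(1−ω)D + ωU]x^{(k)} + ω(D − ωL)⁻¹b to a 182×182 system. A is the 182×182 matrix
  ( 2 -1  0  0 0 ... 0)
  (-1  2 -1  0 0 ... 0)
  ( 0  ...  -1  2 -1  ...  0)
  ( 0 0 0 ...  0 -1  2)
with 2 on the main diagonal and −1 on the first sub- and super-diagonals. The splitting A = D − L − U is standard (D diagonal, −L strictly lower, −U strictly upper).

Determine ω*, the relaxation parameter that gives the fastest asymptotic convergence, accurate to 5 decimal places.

ω* = 1.96625

½·tridiag(1,0,1) at n=182: λ_k = cos(kπ/183); max |λ| at k=1 ⇒ ρ_J = cos(π/183) ≈ 0.99985.
root = sin(π/183) = 0.017166  (since 1−cos² = sin²).
Young: ω* = 2/(1+√(1−ρ_J²)) = 2/(1+0.017166) = 2/1.017166 = 1.96625.
ρ_SOR = ω* − 1 ≈ 0.96625.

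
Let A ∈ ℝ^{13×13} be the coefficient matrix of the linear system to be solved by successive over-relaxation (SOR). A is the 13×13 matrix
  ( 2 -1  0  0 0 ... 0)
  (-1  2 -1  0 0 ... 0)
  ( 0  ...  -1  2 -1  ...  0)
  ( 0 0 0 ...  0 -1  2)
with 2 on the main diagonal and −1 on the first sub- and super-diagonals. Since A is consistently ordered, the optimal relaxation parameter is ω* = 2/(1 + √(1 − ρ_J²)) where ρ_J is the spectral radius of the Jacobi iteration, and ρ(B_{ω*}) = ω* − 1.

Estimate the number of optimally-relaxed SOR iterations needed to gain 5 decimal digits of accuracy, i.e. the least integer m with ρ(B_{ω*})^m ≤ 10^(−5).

m = 26

n=13: λ(B_J) = 1 − λ(A)/2 = cos(kπ/14); k=1 gives ρ_J = 0.9749279.
√(1−ρ_J²) simplifies to sin(π/14) = 0.2225209.
[ω*] 2 ÷ (1 + 0.2225209) = 2 ÷ 1.2225209 = 1.6359639.
[ρ_SOR] ω* − 1 = 0.6359639.
For 5 digits: m = 5·ln10 / (−ln 0.6359639) = 11.5129/0.452613 = 25.437; round up → m = 26.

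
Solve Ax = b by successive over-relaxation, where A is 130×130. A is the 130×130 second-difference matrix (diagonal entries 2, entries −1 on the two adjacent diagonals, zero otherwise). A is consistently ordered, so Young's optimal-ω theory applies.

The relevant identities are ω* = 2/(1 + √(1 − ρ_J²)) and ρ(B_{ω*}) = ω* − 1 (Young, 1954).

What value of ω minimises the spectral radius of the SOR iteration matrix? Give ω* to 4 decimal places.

ω* = 1.9532

With n=130, ρ(Jacobi) = cos(π/131) = 0.9997.
root = sin(π/131) = 0.02398  (since 1−cos² = sin²).
Then 2/(1+√(1−ρ_J²)) = 2/(1+0.02398); ω* = 2/1.02398 = 1.9532.
ρ_SOR = ω* − 1 ≈ 0.9532.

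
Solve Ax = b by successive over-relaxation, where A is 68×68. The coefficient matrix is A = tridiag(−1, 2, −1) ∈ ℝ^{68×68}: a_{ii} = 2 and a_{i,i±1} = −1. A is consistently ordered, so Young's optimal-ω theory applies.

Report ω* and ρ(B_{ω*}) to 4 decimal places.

ω* = 1.9129, ρ_SOR = 0.9129

[ρ_J] n=68: ρ(B_J) = cos(π/(n+1)) = cos(π/69) = 0.9990.
√(1−ρ_J²) simplifies to sin(π/69) = 0.04551.
ω* = 2/(1 + 0.04551) = 2/1.04551 = 1.9129.
ρ_SOR = ω* − 1 ≈ 0.9129.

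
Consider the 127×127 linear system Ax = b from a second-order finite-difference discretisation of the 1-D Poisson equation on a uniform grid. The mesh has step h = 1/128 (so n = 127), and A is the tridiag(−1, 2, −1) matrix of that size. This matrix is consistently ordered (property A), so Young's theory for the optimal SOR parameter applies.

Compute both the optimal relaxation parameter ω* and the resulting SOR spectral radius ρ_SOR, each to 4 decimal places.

With n=127, ρ(Jacobi) = cos(π/128) = 0.9997.
√(1 − cos²(π/128)) = sin(π/128) ≈ 0.02454.
ω* = 2/(1+0.02454) = 1.9521
Hence ρ(B_{ω*}) = 1.9521 − 1 = 0.9521.

ω* = 1.9521, ρ_SOR = 0.9521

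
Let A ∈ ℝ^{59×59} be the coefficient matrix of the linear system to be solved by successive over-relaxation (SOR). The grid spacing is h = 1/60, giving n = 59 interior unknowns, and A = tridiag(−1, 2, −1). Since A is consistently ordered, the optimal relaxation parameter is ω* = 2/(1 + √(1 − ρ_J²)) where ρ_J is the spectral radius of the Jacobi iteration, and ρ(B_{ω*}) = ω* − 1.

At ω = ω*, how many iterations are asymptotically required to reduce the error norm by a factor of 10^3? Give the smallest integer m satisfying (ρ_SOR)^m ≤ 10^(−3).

m = 66

B_J for the 59×59 system has eigenvalues cos(kπ/60); ρ_J = cos(π/60) = 0.9986295.
1 − cos²(π/60) = sin²(π/60) ⇒ √(1−ρ_J²) = sin(π/60) = 0.0523360.
ω* = 2/(1 + 0.0523360) = 2/1.0523360 = 1.9005337.
ρ_SOR = ω* − 1 = 1.9005337 − 1 = 0.9005337.
ρ_SOR^m ≤ 10^(−3) ⇔ m ≥ 3·ln10/(−ln 0.9005337) = 6.90776/0.104768 = 65.934; m = ⌈65.934⌉ = 66.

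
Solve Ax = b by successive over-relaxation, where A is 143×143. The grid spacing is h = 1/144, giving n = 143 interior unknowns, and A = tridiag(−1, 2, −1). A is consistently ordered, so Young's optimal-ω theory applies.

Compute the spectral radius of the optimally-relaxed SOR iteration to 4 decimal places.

ρ_SOR = 0.9573

n=143: λ(B_J) = 1 − λ(A)/2 = cos(kπ/144); k=1 gives ρ_J = 0.9998.
√(1 − cos²(π/144)) = sin(π/144) ≈ 0.02181.
ω* = 2/(1 + 0.02181) = 2/1.02181 = 1.9573.
and ρ(B_{ω*}) = 1.9573 − 1 = 0.9573.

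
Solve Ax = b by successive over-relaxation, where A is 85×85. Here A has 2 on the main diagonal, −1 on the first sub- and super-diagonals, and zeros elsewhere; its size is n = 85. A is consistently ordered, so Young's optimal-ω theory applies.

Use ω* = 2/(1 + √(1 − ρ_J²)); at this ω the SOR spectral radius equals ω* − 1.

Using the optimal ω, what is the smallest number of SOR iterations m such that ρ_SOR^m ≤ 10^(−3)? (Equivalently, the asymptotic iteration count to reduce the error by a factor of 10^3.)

½·tridiag(1,0,1) at n=85: λ_k = cos(kπ/86); max |λ| at k=1 ⇒ ρ_J = cos(π/86) ≈ 0.9993328.
√(1−ρ_J²) = |sin(π/86)| = 0.0365220
Young: ω* = 2/(1+√(1−ρ_J²)) = 2/(1+0.0365220) = 2/1.0365220 = 1.9295297.
ρ(B_{ω*}) = ω*−1 = 0.9295297
3·ln10 = 6.90776; −ln(0.9295297) = 0.0730765; m = ⌈6.90776/0.0730765⌉ = ⌈94.528⌉ = 95.

m = 95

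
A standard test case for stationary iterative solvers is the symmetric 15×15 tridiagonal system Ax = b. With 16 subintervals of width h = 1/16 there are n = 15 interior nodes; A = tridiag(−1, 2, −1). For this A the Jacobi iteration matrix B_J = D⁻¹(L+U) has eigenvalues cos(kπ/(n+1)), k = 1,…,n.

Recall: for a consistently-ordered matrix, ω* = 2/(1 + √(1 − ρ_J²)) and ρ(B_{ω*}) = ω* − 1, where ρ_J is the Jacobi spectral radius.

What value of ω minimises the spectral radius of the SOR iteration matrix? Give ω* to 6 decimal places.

ω* = 1.673514

n=15: λ(B_J) = 1 − λ(A)/2 = cos(kπ/16); k=1 gives ρ_J = 0.980785.
√(1−ρ_J²) = |sin(π/16)| = 0.1950903
[ω*] 2 ÷ (1 + 0.1950903) = 2 ÷ 1.1950903 = 1.673514.
ρ(B_{ω*}) = ω*−1 = 0.673514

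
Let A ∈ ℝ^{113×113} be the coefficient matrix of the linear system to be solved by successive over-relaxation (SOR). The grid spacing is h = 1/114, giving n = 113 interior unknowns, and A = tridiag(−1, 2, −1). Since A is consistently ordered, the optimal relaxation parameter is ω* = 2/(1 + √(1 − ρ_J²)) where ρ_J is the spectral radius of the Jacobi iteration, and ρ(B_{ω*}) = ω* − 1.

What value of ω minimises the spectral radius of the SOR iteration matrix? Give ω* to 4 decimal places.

½·tridiag(1,0,1) at n=113: λ_k = cos(kπ/114); max |λ| at k=1 ⇒ ρ_J = cos(π/114) ≈ 0.9996.
1 − cos²(π/114) = sin²(π/114) ⇒ √(1−ρ_J²) = sin(π/114) = 0.02755.
ω* = 2/(1+0.02755) = 1.9464
ρ_SOR = ω* − 1 = 1.9464 − 1 = 0.9464.

ω* = 1.9464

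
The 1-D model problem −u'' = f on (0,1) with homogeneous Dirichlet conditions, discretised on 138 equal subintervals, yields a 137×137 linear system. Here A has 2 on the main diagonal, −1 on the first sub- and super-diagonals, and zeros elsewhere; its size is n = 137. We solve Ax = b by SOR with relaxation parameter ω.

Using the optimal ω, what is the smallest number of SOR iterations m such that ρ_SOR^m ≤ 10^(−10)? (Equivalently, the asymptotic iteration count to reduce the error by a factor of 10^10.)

ρ_J = max_k |cos(kπ/138)| = cos(π/138) = 0.9997409
1 − cos²(π/138) = sin²(π/138) ⇒ √(1−ρ_J²) = sin(π/138) = 0.0227632.
So ω* = 2/1.0227632 = 1.9554869 (Young).
ρ_SOR = ω* − 1 ≈ 0.9554869.
m ≥ 10·ln10 / (−ln 0.9554869) = 505.684; smallest integer m = 506.

m = 506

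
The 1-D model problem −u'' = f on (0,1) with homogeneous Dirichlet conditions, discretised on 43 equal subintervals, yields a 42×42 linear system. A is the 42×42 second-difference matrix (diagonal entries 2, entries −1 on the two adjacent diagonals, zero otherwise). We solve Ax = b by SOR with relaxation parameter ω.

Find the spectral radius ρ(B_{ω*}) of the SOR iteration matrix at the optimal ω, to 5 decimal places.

½·tridiag(1,0,1) at n=42: λ_k = cos(kπ/43); max |λ| at k=1 ⇒ ρ_J = cos(π/43) ≈ 0.99733.
√(1−ρ_J²) = |sin(π/43)| = 0.072995
So ω* = 2/1.072995 = 1.86394 (Young).
[ρ_SOR] ω* − 1 = 0.86394.

ρ_SOR = 0.86394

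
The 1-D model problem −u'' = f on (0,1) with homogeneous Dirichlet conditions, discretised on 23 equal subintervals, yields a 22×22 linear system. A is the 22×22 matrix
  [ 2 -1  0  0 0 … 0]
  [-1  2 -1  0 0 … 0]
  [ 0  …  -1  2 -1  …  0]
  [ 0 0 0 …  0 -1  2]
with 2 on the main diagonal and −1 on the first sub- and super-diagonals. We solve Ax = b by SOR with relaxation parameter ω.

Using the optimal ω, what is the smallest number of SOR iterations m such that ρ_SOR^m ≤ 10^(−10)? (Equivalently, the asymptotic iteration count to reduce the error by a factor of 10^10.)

m = 85

spectrum of D⁻¹(L+U) = {cos(kπ/23) : 1≤k≤22}; ρ_J = cos(π/23) = 0.9906859.
√(1−ρ_J²) simplifies to sin(π/23) = 0.1361666.
ω* = 2 / (1 + 0.1361666) = 2 / 1.1361666 ≈ 1.7603052.
Hence ρ(B_{ω*}) = 1.7603052 − 1 = 0.7603052.
m ≥ 10·ln10 / (−ln 0.7603052) = 84.025; smallest integer m = 85.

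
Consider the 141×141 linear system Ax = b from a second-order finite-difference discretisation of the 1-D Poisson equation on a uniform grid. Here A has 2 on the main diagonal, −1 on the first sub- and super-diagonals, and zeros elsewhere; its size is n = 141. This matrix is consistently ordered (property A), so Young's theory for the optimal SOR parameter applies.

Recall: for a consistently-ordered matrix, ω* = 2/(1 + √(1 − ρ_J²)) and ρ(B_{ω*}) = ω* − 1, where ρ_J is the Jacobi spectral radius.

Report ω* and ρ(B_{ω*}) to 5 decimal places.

n=141: λ(B_J) = 1 − λ(A)/2 = cos(kπ/142); k=1 gives ρ_J = 0.99976.
√(1 − cos²(π/142)) = sin(π/142) ≈ 0.022122.
[ω*] 2 ÷ (1 + 0.022122) = 2 ÷ 1.022122 = 1.95671.
Hence ρ(B_{ω*}) = 1.95671 − 1 = 0.95671.

ω* = 1.95671, ρ_SOR = 0.95671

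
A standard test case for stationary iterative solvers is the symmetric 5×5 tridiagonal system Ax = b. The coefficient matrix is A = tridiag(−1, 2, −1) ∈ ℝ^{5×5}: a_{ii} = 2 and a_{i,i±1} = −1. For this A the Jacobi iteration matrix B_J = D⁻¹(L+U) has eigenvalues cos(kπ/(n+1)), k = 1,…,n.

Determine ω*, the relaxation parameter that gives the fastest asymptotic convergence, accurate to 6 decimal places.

ω* = 1.333333

[ρ_J] n=5: ρ(B_J) = cos(π/(n+1)) = cos(π/6) = 0.866025.
√(1−ρ_J²) simplifies to sin(π/6) = 0.5000000.
[ω*] 2 ÷ (1 + 0.5000000) = 2 ÷ 1.5000000 = 1.333333.
and ρ(B_{ω*}) = 1.333333 − 1 = 0.333333.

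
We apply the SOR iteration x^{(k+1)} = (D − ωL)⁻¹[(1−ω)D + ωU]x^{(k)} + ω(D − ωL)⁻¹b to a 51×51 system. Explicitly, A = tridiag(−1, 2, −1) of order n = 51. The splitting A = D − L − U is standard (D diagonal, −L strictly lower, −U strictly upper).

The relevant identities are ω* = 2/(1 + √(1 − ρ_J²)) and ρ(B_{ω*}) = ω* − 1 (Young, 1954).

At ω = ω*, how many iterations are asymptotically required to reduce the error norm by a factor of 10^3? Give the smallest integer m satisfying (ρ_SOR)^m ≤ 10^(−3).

With n=51, ρ(Jacobi) = cos(π/52) = 0.9981756.
√(1−ρ_J²) simplifies to sin(π/52) = 0.0603785.
Then 2/(1+√(1−ρ_J²)) = 2/(1+0.0603785); ω* = 2/1.0603785 = 1.8861190.
and ρ(B_{ω*}) = 1.8861190 − 1 = 0.8861190.
m ≥ 3·ln10 / (−ln 0.8861190) = 57.134; smallest integer m = 58.

m = 58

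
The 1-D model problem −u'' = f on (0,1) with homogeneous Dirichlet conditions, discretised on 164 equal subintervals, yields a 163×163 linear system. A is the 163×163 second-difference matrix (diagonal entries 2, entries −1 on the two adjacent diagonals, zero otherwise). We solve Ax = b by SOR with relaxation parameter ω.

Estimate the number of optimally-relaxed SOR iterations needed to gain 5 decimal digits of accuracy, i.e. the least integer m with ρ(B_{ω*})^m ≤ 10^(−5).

B_J for the 163×163 system has eigenvalues cos(kπ/164); ρ_J = cos(π/164) = 0.9998165.
root = sin(π/164) = 0.0191549  (since 1−cos² = sin²).
Young: ω* = 2/(1+√(1−ρ_J²)) = 2/(1+0.0191549) = 2/1.0191549 = 1.9624102.
[ρ_SOR] ω* − 1 = 0.9624102.
(0.9624102)^m ≤ 10^{−5}  ⇒  m·ln(0.9624102) ≤ −5·ln10  ⇒  m ≥ 300.484  ⇒  m = 301

m = 301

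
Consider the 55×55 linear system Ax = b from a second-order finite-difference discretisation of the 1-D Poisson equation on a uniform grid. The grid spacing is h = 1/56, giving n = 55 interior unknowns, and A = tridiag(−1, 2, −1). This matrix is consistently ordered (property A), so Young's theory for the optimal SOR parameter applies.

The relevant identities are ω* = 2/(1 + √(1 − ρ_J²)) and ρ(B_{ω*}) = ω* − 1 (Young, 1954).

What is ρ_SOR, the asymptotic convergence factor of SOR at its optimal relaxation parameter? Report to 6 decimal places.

ρ_SOR = 0.893813

[ρ_J] n=55: ρ(B_J) = cos(π/(n+1)) = cos(π/56) = 0.998427.
root = sin(π/56) = 0.0560704  (since 1−cos² = sin²).
[ω*] 2 ÷ (1 + 0.0560704) = 2 ÷ 1.0560704 = 1.893813.
ρ(B_{ω*}) = ω*−1 = 0.893813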